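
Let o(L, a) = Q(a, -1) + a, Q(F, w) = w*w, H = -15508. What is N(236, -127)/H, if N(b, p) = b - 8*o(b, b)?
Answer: 415/3877 ≈ 0.10704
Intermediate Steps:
Q(F, w) = w²
o(L, a) = 1 + a (o(L, a) = (-1)² + a = 1 + a)
N(b, p) = -8 - 7*b (N(b, p) = b - 8*(1 + b) = b + (-8 - 8*b) = -8 - 7*b)
N(236, -127)/H = (-8 - 7*236)/(-15508) = (-8 - 1652)*(-1/15508) = -1660*(-1/15508) = 415/3877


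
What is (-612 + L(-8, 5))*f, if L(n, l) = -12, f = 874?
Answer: -545376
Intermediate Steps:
(-612 + L(-8, 5))*f = (-612 - 12)*874 = -624*874 = -545376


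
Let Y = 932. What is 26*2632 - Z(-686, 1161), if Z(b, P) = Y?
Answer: 67500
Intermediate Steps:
Z(b, P) = 932
26*2632 - Z(-686, 1161) = 26*2632 - 1*932 = 68432 - 932 = 67500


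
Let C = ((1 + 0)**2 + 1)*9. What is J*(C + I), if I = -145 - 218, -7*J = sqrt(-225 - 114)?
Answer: 345*I*sqrt(339)/7 ≈ 907.45*I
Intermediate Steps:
C = 18 (C = (1**2 + 1)*9 = (1 + 1)*9 = 2*9 = 18)
J = -I*sqrt(339)/7 (J = -sqrt(-225 - 114)/7 = -I*sqrt(339)/7 ≈ -2.6303*I)
I = -363
J*(C + I) = (-I*sqrt(339)/7)*(18 - 363) = -I*sqrt(339)/7*(-345) = 345*I*sqrt(339)/7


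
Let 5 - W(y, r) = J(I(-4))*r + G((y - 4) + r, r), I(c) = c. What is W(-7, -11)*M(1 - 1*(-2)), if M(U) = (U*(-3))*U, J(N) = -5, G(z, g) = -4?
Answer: 1242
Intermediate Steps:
M(U) = -3*U² (M(U) = (-3*U)*U = -3*U²)
W(y, r) = 9 + 5*r (W(y, r) = 5 - (-5*r - 4) = 5 - (-4 - 5*r) = 5 + (4 + 5*r) = 9 + 5*r)
W(-7, -11)*M(1 - 1*(-2)) = (9 + 5*(-11))*(-3*(1 - 1*(-2))²) = (9 - 55)*(-3*(1 + 2)²) = -(-138)*3² = -(-138)*9 = -46*(-27) = 1242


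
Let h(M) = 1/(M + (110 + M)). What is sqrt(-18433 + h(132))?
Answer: I*sqrt(2578333934)/374 ≈ 135.77*I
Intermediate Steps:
h(M) = 1/(110 + 2*M)
sqrt(-18433 + h(132)) = sqrt(-18433 + 1/(2*(55 + 132))) = sqrt(-18433 + (1/2)/187) = sqrt(-18433 + (1/2)*(1/187)) = sqrt(-18433 + 1/374) = sqrt(-6893941/374) = I*sqrt(2578333934)/374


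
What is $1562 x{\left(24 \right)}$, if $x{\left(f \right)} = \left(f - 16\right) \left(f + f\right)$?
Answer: $599808$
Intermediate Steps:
$x{\left(f \right)} = 2 f \left(-16 + f\right)$ ($x{\left(f \right)} = \left(-16 + f\right) 2 f = 2 f \left(-16 + f\right)$)
$1562 x{\left(24 \right)} = 1562 \cdot 2 \cdot 24 \left(-16 + 24\right) = 1562 \cdot 2 \cdot 24 \cdot 8 = 1562 \cdot 384 = 599808$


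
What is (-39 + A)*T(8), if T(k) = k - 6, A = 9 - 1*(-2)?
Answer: -56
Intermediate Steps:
A = 11 (A = 9 + 2 = 11)
T(k) = -6 + k
(-39 + A)*T(8) = (-39 + 11)*(-6 + 8) = -28*2 = -56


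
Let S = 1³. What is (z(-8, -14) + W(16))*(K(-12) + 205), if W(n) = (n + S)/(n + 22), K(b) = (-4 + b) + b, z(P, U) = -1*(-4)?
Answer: 29913/38 ≈ 787.18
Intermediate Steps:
S = 1
z(P, U) = 4
K(b) = -4 + 2*b
W(n) = (1 + n)/(22 + n) (W(n) = (n + 1)/(n + 22) = (1 + n)/(22 + n))
(z(-8, -14) + W(16))*(K(-12) + 205) = (4 + (1 + 16)/(22 + 16))*((-4 + 2*(-12)) + 205) = (4 + 17/38)*((-4 - 24) + 205) = (4 + (1/38)*17)*(-28 + 205) = (4 + 17/38)*177 = (169/38)*177 = 29913/38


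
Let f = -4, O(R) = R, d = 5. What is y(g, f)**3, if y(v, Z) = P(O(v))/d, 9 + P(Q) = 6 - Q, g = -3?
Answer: 0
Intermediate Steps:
P(Q) = -3 - Q (P(Q) = -9 + (6 - Q) = -3 - Q)
y(v, Z) = -3/5 - v/5 (y(v, Z) = (-3 - v)/5 = (-3 - v)*(1/5) = -3/5 - v/5)
y(g, f)**3 = (-3/5 - 1/5*(-3))**3 = (-3/5 + 3/5)**3 = 0**3 = 0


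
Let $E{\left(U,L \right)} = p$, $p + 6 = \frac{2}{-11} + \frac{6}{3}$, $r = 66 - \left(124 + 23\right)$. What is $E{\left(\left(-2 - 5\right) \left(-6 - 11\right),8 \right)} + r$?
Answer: $- \frac{937}{11} \approx -85.182$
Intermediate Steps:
$r = -81$ ($r = 66 - 147 = -81$)
$p = - \frac{46}{11}$ ($p = -6 + \left(\frac{2}{-11} + \frac{6}{3}\right) = -6 + \left(2 \left(- \frac{1}{11}\right) + 6 \cdot \frac{1}{3}\right) = -6 + \left(- \frac{2}{11} + 2\right) = -6 + \frac{20}{11} = - \frac{46}{11} \approx -4.1818$)
$E{\left(U,L \right)} = - \frac{46}{11}$
$E{\left(\left(-2 - 5\right) \left(-6 - 11\right),8 \right)} + r = - \frac{46}{11} - 81 = - \frac{937}{11}$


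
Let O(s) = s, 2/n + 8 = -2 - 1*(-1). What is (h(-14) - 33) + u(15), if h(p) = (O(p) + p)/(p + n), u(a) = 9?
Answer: -705/32 ≈ -22.031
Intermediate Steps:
n = -2/9 (n = 2/(-8 + (-2 - 1*(-1))) = 2/(-8 + (-2 + 1)) = 2/(-8 - 1) = 2/(-9) = 2*(-⅑) = -2/9 ≈ -0.22222)
h(p) = 2*p/(-2/9 + p) (h(p) = (p + p)/(p - 2/9) = (2*p)/(-2/9 + p) = 2*p/(-2/9 + p))
(h(-14) - 33) + u(15) = (18*(-14)/(-2 + 9*(-14)) - 33) + 9 = (18*(-14)/(-2 - 126) - 33) + 9 = (18*(-14)/(-128) - 33) + 9 = (18*(-14)*(-1/128) - 33) + 9 = (63/32 - 33) + 9 = -993/32 + 9 = -705/32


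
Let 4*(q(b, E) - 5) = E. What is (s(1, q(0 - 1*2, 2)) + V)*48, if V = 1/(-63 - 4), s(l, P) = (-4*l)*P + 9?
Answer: -41856/67 ≈ -624.72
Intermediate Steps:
q(b, E) = 5 + E/4
s(l, P) = 9 - 4*P*l (s(l, P) = -4*P*l + 9 = 9 - 4*P*l)
V = -1/67 (V = 1/(-67) = -1/67 ≈ -0.014925)
(s(1, q(0 - 1*2, 2)) + V)*48 = ((9 - 4*(5 + (¼)*2)*1) - 1/67)*48 = ((9 - 4*(5 + ½)*1) - 1/67)*48 = ((9 - 4*11/2*1) - 1/67)*48 = ((9 - 22) - 1/67)*48 = (-13 - 1/67)*48 = -872/67*48 = -41856/67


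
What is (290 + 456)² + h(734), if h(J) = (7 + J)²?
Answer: 1105597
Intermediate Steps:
(290 + 456)² + h(734) = (290 + 456)² + (7 + 734)² = 746² + 741² = 556516 + 549081 = 1105597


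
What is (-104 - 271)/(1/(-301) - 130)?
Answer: 112875/39131 ≈ 2.8845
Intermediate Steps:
(-104 - 271)/(1/(-301) - 130) = -375/(-1/301 - 130) = -375/(-39131/301) = -375*(-301/39131) = 112875/39131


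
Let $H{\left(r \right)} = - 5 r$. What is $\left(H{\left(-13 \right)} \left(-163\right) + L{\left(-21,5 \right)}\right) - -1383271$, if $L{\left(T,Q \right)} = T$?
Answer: $1372655$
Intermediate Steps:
$\left(H{\left(-13 \right)} \left(-163\right) + L{\left(-21,5 \right)}\right) - -1383271 = \left(\left(-5\right) \left(-13\right) \left(-163\right) - 21\right) - -1383271 = \left(65 \left(-163\right) - 21\right) + 1383271 = \left(-10595 - 21\right) + 1383271 = -10616 + 1383271 = 1372655$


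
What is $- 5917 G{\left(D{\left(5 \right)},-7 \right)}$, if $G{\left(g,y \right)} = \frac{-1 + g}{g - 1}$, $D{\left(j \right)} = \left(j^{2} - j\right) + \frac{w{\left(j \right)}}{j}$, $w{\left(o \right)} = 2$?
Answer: $-5917$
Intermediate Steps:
$D{\left(j \right)} = j^{2} - j + \frac{2}{j}$ ($D{\left(j \right)} = \left(j^{2} - j\right) + \frac{2}{j} = j^{2} - j + \frac{2}{j}$)
$G{\left(g,y \right)} = 1$ ($G{\left(g,y \right)} = \frac{-1 + g}{-1 + g} = 1$)
$- 5917 G{\left(D{\left(5 \right)},-7 \right)} = \left(-5917\right) 1 = -5917$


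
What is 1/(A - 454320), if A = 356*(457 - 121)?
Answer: -1/334704 ≈ -2.9877e-6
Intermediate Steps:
A = 119616 (A = 356*336 = 119616)
1/(A - 454320) = 1/(119616 - 454320) = 1/(-334704) = -1/334704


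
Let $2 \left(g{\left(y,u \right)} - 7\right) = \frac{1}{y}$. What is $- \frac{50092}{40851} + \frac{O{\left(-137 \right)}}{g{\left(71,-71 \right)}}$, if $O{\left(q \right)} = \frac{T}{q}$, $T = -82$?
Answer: $- \frac{6352621936}{5568604065} \approx -1.1408$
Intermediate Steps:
$g{\left(y,u \right)} = 7 + \frac{1}{2 y}$
$O{\left(q \right)} = - \frac{82}{q}$
$- \frac{50092}{40851} + \frac{O{\left(-137 \right)}}{g{\left(71,-71 \right)}} = - \frac{50092}{40851} + \frac{\left(-82\right) \frac{1}{-137}}{7 + \frac{1}{2 \cdot 71}} = \left(-50092\right) \frac{1}{40851} + \frac{\left(-82\right) \left(- \frac{1}{137}\right)}{7 + \frac{1}{2} \cdot \frac{1}{71}} = - \frac{50092}{40851} + \frac{82}{137 \left(7 + \frac{1}{142}\right)} = - \frac{50092}{40851} + \frac{82}{137 \cdot \frac{995}{142}} = - \frac{50092}{40851} + \frac{82}{137} \cdot \frac{142}{995} = - \frac{50092}{40851} + \frac{11644}{136315} = - \frac{6352621936}{5568604065}$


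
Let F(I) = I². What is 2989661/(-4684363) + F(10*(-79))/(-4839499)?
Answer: -17391972368139/22669970054137 ≈ -0.76718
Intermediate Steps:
2989661/(-4684363) + F(10*(-79))/(-4839499) = 2989661/(-4684363) + (10*(-79))²/(-4839499) = 2989661*(-1/4684363) + (-790)²*(-1/4839499) = -2989661/4684363 + 624100*(-1/4839499) = -2989661/4684363 - 624100/4839499 = -17391972368139/22669970054137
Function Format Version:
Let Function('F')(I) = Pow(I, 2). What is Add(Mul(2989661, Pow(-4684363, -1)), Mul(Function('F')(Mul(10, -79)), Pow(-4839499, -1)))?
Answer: Rational(-17391972368139, 22669970054137) ≈ -0.76718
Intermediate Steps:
Add(Mul(2989661, Pow(-4684363, -1)), Mul(Function('F')(Mul(10, -79)), Pow(-4839499, -1))) = Add(Mul(2989661, Pow(-4684363, -1)), Mul(Pow(Mul(10, -79), 2), Pow(-4839499, -1))) = Add(Mul(2989661, Rational(-1, 4684363)), Mul(Pow(-790, 2), Rational(-1, 4839499))) = Add(Rational(-2989661, 4684363), Mul(624100, Rational(-1, 4839499))) = Add(Rational(-2989661, 4684363), Rational(-624100, 4839499)) = Rational(-17391972368139, 22669970054137)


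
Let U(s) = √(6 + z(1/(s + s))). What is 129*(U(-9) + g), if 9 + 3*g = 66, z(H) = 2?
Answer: 2451 + 258*√2 ≈ 2815.9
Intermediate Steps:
g = 19 (g = -3 + (⅓)*66 = -3 + 22 = 19)
U(s) = 2*√2 (U(s) = √(6 + 2) = √8 = 2*√2)
129*(U(-9) + g) = 129*(2*√2 + 19) = 129*(19 + 2*√2) = 2451 + 258*√2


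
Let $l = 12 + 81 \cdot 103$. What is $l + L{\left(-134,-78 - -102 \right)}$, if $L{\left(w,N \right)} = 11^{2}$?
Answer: $8476$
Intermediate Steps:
$L{\left(w,N \right)} = 121$
$l = 8355$ ($l = 12 + 8343 = 8355$)
$l + L{\left(-134,-78 - -102 \right)} = 8355 + 121 = 8476$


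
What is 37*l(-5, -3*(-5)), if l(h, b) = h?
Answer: -185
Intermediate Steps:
37*l(-5, -3*(-5)) = 37*(-5) = -185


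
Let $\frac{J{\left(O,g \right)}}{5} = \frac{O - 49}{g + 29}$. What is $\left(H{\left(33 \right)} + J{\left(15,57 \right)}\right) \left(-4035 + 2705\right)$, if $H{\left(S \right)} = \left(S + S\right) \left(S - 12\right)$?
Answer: $- \frac{79152290}{43} \approx -1.8408 \cdot 10^{6}$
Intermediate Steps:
$H{\left(S \right)} = 2 S \left(-12 + S\right)$ ($H{\left(S \right)} = 2 S \left(S - 12\right) = 2 S \left(-12 + S\right)$)
$J{\left(O,g \right)} = \frac{5 \left(-49 + O\right)}{29 + g}$ ($J{\left(O,g \right)} = 5 \frac{O - 49}{g + 29} = 5 \frac{-49 + O}{29 + g} = \frac{5 \left(-49 + O\right)}{29 + g}$)
$\left(H{\left(33 \right)} + J{\left(15,57 \right)}\right) \left(-4035 + 2705\right) = \left(2 \cdot 33 \left(-12 + 33\right) + \frac{5 \left(-49 + 15\right)}{29 + 57}\right) \left(-4035 + 2705\right) = \left(2 \cdot 33 \cdot 21 + 5 \cdot \frac{1}{86} \left(-34\right)\right) \left(-1330\right) = \left(1386 + 5 \cdot \frac{1}{86} \left(-34\right)\right) \left(-1330\right) = \left(1386 - \frac{85}{43}\right) \left(-1330\right) = \frac{59513}{43} \left(-1330\right) = - \frac{79152290}{43}$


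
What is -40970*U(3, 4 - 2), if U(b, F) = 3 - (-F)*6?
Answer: -614550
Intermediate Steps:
U(b, F) = 3 + 6*F (U(b, F) = 3 - (-6)*F = 3 + 6*F)
-40970*U(3, 4 - 2) = -40970*(3 + 6*(4 - 2)) = -40970*(3 + 6*2) = -40970*(3 + 12) = -40970*15 = -1205*510 = -614550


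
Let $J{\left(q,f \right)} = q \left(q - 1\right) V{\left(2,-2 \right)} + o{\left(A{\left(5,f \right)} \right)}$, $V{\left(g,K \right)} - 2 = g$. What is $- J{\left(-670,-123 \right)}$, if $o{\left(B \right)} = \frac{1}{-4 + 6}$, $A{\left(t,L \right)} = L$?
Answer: $- \frac{3596561}{2} \approx -1.7983 \cdot 10^{6}$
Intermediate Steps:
$V{\left(g,K \right)} = 2 + g$
$o{\left(B \right)} = \frac{1}{2}$
$J{\left(q,f \right)} = \frac{1}{2} + 4 q \left(-1 + q\right)$ ($J{\left(q,f \right)} = q \left(q - 1\right) \left(2 + 2\right) + \frac{1}{2} = q \left(-1 + q\right) 4 + \frac{1}{2} = 4 q \left(-1 + q\right) + \frac{1}{2} = \frac{1}{2} + 4 q \left(-1 + q\right)$)
$- J{\left(-670,-123 \right)} = - (\frac{1}{2} - -2680 + 4 \left(-670\right)^{2}) = - (\frac{1}{2} + 2680 + 4 \cdot 448900) = - (\frac{1}{2} + 2680 + 1795600) = \left(-1\right) \frac{3596561}{2} = - \frac{3596561}{2}$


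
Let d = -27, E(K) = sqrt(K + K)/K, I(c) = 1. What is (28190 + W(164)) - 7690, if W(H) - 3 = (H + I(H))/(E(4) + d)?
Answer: 29863961/1457 - 165*sqrt(2)/1457 ≈ 20497.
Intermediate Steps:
E(K) = sqrt(2)/sqrt(K) (E(K) = sqrt(2*K)/K = (sqrt(2)*sqrt(K))/K = sqrt(2)/sqrt(K))
W(H) = 3 + (1 + H)/(-27 + sqrt(2)/2) (W(H) = 3 + (H + 1)/(sqrt(2)/sqrt(4) - 27) = 3 + (1 + H)/(sqrt(2)*(1/2) - 27) = 3 + (1 + H)/(sqrt(2)/2 - 27) = 3 + (1 + H)/(-27 + sqrt(2)/2))
(28190 + W(164)) - 7690 = (28190 + (4317/1457 - 54/1457*164 - sqrt(2)/1457 - 1/1457*164*sqrt(2))) - 7690 = (28190 + (4317/1457 - 8856/1457 - sqrt(2)/1457 - 164*sqrt(2)/1457)) - 7690 = (28190 + (-4539/1457 - 165*sqrt(2)/1457)) - 7690 = (41068291/1457 - 165*sqrt(2)/1457) - 7690 = 29863961/1457 - 165*sqrt(2)/1457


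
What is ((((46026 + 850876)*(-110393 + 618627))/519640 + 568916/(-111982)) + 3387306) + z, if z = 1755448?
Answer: 43787959473099057/7273790810 ≈ 6.0200e+6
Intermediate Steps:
((((46026 + 850876)*(-110393 + 618627))/519640 + 568916/(-111982)) + 3387306) + z = ((((46026 + 850876)*(-110393 + 618627))/519640 + 568916/(-111982)) + 3387306) + 1755448 = (((896902*508234)*(1/519640) + 568916*(-1/111982)) + 3387306) + 1755448 = ((455836091068*(1/519640) - 284458/55991) + 3387306) + 1755448 = ((113959022767/129910 - 284458/55991) + 3387306) + 1755448 = (6380642689808317/7273790810 + 3387306) + 1755448 = 31019197943266177/7273790810 + 1755448 = 43787959473099057/7273790810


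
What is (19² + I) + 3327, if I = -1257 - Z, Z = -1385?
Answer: 3816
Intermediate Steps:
I = 128 (I = -1257 - 1*(-1385) = -1257 + 1385 = 128)
(19² + I) + 3327 = (19² + 128) + 3327 = (361 + 128) + 3327 = 489 + 3327 = 3816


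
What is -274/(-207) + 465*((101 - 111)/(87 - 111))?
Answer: 161521/828 ≈ 195.07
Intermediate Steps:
-274/(-207) + 465*((101 - 111)/(87 - 111)) = -274*(-1/207) + 465*(-10/(-24)) = 274/207 + 465*(-10*(-1/24)) = 274/207 + 465*(5/12) = 274/207 + 775/4 = 161521/828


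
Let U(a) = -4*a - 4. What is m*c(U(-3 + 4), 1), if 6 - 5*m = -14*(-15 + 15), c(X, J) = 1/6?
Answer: ⅕ ≈ 0.20000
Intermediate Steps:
U(a) = -4 - 4*a
c(X, J) = ⅙ (c(X, J) = 1*(⅙) = ⅙)
m = 6/5 (m = 6/5 - (-14)*(-15 + 15)/5 = 6/5 - (-14)*0/5 = 6/5 - ⅕*0 = 6/5 + 0 = 6/5 ≈ 1.2000)
m*c(U(-3 + 4), 1) = (6/5)*(⅙) = ⅕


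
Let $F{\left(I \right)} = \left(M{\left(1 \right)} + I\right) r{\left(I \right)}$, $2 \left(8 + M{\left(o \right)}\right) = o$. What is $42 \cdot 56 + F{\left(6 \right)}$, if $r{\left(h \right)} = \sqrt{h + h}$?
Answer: $2352 - 3 \sqrt{3} \approx 2346.8$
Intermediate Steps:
$M{\left(o \right)} = -8 + \frac{o}{2}$
$r{\left(h \right)} = \sqrt{2} \sqrt{h}$ ($r{\left(h \right)} = \sqrt{2 h} = \sqrt{2} \sqrt{h}$)
$F{\left(I \right)} = \sqrt{2} \sqrt{I} \left(- \frac{15}{2} + I\right)$ ($F{\left(I \right)} = \left(\left(-8 + \frac{1}{2} \cdot 1\right) + I\right) \sqrt{2} \sqrt{I} = \left(\left(-8 + \frac{1}{2}\right) + I\right) \sqrt{2} \sqrt{I} = \left(- \frac{15}{2} + I\right) \sqrt{2} \sqrt{I} = \sqrt{2} \sqrt{I} \left(- \frac{15}{2} + I\right)$)
$42 \cdot 56 + F{\left(6 \right)} = 42 \cdot 56 + \sqrt{2} \sqrt{6} \left(- \frac{15}{2} + 6\right) = 2352 + \sqrt{2} \sqrt{6} \left(- \frac{3}{2}\right) = 2352 - 3 \sqrt{3}$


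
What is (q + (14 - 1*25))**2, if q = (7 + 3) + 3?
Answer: 4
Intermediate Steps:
q = 13 (q = 10 + 3 = 13)
(q + (14 - 1*25))**2 = (13 + (14 - 1*25))**2 = (13 + (14 - 25))**2 = (13 - 11)**2 = 2**2 = 4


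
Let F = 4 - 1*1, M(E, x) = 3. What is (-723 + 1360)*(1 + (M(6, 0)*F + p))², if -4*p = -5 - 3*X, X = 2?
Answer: 1656837/16 ≈ 1.0355e+5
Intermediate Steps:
F = 3 (F = 4 - 1 = 3)
p = 11/4 (p = -(-5 - 3*2)/4 = -(-5 - 6)/4 = -¼*(-11) = 11/4 ≈ 2.7500)
(-723 + 1360)*(1 + (M(6, 0)*F + p))² = (-723 + 1360)*(1 + (3*3 + 11/4))² = 637*(1 + (9 + 11/4))² = 637*(1 + 47/4)² = 637*(51/4)² = 637*(2601/16) = 1656837/16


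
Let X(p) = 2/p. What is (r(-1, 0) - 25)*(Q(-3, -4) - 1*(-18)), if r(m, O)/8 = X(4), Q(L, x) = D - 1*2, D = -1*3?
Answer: -273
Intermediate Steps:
D = -3
Q(L, x) = -5 (Q(L, x) = -3 - 1*2 = -3 - 2 = -5)
r(m, O) = 4 (r(m, O) = 8*(2/4) = 8*(2*(1/4)) = 8*(1/2) = 4)
(r(-1, 0) - 25)*(Q(-3, -4) - 1*(-18)) = (4 - 25)*(-5 - 1*(-18)) = -21*(-5 + 18) = -21*13 = -273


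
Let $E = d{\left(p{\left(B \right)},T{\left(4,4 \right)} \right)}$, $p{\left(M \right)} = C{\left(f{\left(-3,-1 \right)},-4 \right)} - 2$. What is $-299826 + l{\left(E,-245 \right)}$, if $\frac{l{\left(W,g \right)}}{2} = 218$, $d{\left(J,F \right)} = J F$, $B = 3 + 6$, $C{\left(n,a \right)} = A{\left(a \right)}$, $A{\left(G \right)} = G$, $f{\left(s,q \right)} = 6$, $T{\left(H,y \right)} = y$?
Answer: $-299390$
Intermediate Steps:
$C{\left(n,a \right)} = a$
$B = 9$
$p{\left(M \right)} = -6$ ($p{\left(M \right)} = -4 - 2 = -6$)
$d{\left(J,F \right)} = F J$
$E = -24$ ($E = 4 \left(-6\right) = -24$)
$l{\left(W,g \right)} = 436$ ($l{\left(W,g \right)} = 2 \cdot 218 = 436$)
$-299826 + l{\left(E,-245 \right)} = -299826 + 436 = -299390$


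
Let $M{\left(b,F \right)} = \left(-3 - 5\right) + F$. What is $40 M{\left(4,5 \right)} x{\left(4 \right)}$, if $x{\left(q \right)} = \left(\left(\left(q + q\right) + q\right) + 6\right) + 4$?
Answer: $-2640$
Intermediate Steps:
$M{\left(b,F \right)} = -8 + F$
$x{\left(q \right)} = 10 + 3 q$ ($x{\left(q \right)} = \left(\left(2 q + q\right) + 6\right) + 4 = \left(3 q + 6\right) + 4 = \left(6 + 3 q\right) + 4 = 10 + 3 q$)
$40 M{\left(4,5 \right)} x{\left(4 \right)} = 40 \left(-8 + 5\right) \left(10 + 3 \cdot 4\right) = 40 \left(-3\right) \left(10 + 12\right) = \left(-120\right) 22 = -2640$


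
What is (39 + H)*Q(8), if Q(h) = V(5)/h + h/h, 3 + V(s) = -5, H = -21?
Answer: 0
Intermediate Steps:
V(s) = -8 (V(s) = -3 - 5 = -8)
Q(h) = 1 - 8/h (Q(h) = -8/h + h/h = -8/h + 1 = 1 - 8/h)
(39 + H)*Q(8) = (39 - 21)*((-8 + 8)/8) = 18*((⅛)*0) = 18*0 = 0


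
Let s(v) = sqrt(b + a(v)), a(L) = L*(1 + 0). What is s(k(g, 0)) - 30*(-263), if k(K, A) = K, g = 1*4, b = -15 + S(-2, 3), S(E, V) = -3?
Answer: 7890 + I*sqrt(14) ≈ 7890.0 + 3.7417*I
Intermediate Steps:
b = -18 (b = -15 - 3 = -18)
g = 4
a(L) = L (a(L) = L*1 = L)
s(v) = sqrt(-18 + v)
s(k(g, 0)) - 30*(-263) = sqrt(-18 + 4) - 30*(-263) = sqrt(-14) + 7890 = I*sqrt(14) + 7890 = 7890 + I*sqrt(14)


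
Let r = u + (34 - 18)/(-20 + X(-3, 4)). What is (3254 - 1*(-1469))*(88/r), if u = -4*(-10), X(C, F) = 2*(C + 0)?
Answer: 675389/64 ≈ 10553.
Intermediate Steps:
X(C, F) = 2*C
u = 40
r = 512/13 (r = 40 + (34 - 18)/(-20 + 2*(-3)) = 40 + 16/(-20 - 6) = 40 + 16/(-26) = 40 + 16*(-1/26) = 40 - 8/13 = 512/13 ≈ 39.385)
(3254 - 1*(-1469))*(88/r) = (3254 - 1*(-1469))*(88/(512/13)) = (3254 + 1469)*(88*(13/512)) = 4723*(143/64) = 675389/64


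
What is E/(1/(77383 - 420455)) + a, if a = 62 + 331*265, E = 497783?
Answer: -170775321599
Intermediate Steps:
a = 87777 (a = 62 + 87715 = 87777)
E/(1/(77383 - 420455)) + a = 497783/(1/(77383 - 420455)) + 87777 = 497783/(1/(-343072)) + 87777 = 497783/(-1/343072) + 87777 = 497783*(-343072) + 87777 = -170775409376 + 87777 = -170775321599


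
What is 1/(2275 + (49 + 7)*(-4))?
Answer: 1/2051 ≈ 0.00048757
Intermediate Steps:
1/(2275 + (49 + 7)*(-4)) = 1/(2275 + 56*(-4)) = 1/(2275 - 224) = 1/2051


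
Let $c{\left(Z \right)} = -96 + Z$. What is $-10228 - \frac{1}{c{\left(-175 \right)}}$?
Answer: $- \frac{2771787}{271} \approx -10228.0$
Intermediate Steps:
$-10228 - \frac{1}{c{\left(-175 \right)}} = -10228 - \frac{1}{-96 - 175} = -10228 - \frac{1}{-271} = -10228 - - \frac{1}{271} = -10228 + \frac{1}{271} = - \frac{2771787}{271}$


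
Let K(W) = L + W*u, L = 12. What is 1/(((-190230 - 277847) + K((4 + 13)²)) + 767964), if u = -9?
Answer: 1/297298 ≈ 3.3636e-6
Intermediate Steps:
K(W) = 12 - 9*W (K(W) = 12 + W*(-9) = 12 - 9*W)
1/(((-190230 - 277847) + K((4 + 13)²)) + 767964) = 1/(((-190230 - 277847) + (12 - 9*(4 + 13)²)) + 767964) = 1/((-468077 + (12 - 9*17²)) + 767964) = 1/((-468077 + (12 - 9*289)) + 767964) = 1/((-468077 + (12 - 2601)) + 767964) = 1/((-468077 - 2589) + 767964) = 1/(-470666 + 767964) = 1/297298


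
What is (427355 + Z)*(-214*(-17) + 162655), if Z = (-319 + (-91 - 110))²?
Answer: 116031772215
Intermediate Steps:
Z = 270400 (Z = (-319 - 201)² = (-520)² = 270400)
(427355 + Z)*(-214*(-17) + 162655) = (427355 + 270400)*(-214*(-17) + 162655) = 697755*(3638 + 162655) = 697755*166293 = 116031772215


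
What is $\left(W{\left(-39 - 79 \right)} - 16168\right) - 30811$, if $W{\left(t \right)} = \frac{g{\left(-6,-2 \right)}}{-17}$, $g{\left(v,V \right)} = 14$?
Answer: $- \frac{798657}{17} \approx -46980.0$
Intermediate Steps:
$W{\left(t \right)} = - \frac{14}{17}$ ($W{\left(t \right)} = \frac{14}{-17} = 14 \left(- \frac{1}{17}\right) = - \frac{14}{17}$)
$\left(W{\left(-39 - 79 \right)} - 16168\right) - 30811 = \left(- \frac{14}{17} - 16168\right) - 30811 = - \frac{274870}{17} - 30811 = - \frac{798657}{17}$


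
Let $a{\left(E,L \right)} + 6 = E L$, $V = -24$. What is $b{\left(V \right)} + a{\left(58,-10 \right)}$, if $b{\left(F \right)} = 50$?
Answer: $-536$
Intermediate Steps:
$a{\left(E,L \right)} = -6 + E L$
$b{\left(V \right)} + a{\left(58,-10 \right)} = 50 + \left(-6 + 58 \left(-10\right)\right) = 50 - 586 = -536$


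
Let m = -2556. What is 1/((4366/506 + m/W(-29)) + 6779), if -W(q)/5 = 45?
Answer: 6325/43003602 ≈ 0.00014708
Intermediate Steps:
W(q) = -225 (W(q) = -5*45 = -225)
1/((4366/506 + m/W(-29)) + 6779) = 1/((4366/506 - 2556/(-225)) + 6779) = 1/((4366*(1/506) - 2556*(-1/225)) + 6779) = 1/((2183/253 + 284/25) + 6779) = 1/(126427/6325 + 6779) = 1/(43003602/6325) = 6325/43003602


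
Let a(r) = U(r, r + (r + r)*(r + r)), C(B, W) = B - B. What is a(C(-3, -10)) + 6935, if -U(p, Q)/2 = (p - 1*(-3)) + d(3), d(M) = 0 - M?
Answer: 6935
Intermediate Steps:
C(B, W) = 0
d(M) = -M
U(p, Q) = -2*p (U(p, Q) = -2*((p - 1*(-3)) - 1*3) = -2*((p + 3) - 3) = -2*((3 + p) - 3) = -2*p)
a(r) = -2*r
a(C(-3, -10)) + 6935 = -2*0 + 6935 = 0 + 6935 = 6935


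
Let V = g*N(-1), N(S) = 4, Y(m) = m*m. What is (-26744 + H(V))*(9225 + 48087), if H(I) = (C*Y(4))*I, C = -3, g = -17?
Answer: -1345685760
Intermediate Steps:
Y(m) = m²
V = -68 (V = -17*4 = -68)
H(I) = -48*I (H(I) = (-3*4²)*I = (-3*16)*I = -48*I)
(-26744 + H(V))*(9225 + 48087) = (-26744 - 48*(-68))*(9225 + 48087) = (-26744 + 3264)*57312 = -23480*57312 = -1345685760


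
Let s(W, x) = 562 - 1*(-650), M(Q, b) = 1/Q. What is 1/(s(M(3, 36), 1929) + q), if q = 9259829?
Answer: 1/9261041 ≈ 1.0798e-7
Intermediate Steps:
s(W, x) = 1212 (s(W, x) = 562 + 650 = 1212)
1/(s(M(3, 36), 1929) + q) = 1/(1212 + 9259829) = 1/9261041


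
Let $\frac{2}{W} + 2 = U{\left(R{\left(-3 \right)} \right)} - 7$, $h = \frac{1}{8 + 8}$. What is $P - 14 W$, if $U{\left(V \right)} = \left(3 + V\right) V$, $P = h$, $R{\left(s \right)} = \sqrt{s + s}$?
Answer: $\frac{3 \sqrt{6} + 463 i}{48 \left(\sqrt{6} + 5 i\right)} \approx 1.5679 + 0.73748 i$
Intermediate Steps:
$h = \frac{1}{16} \approx 0.0625$
$R{\left(s \right)} = \sqrt{2} \sqrt{s}$ ($R{\left(s \right)} = \sqrt{2 s} = \sqrt{2} \sqrt{s}$)
$P = \frac{1}{16} \approx 0.0625$
$U{\left(V \right)} = V \left(3 + V\right)$
$W = \frac{2}{-9 + i \sqrt{6} \left(3 + i \sqrt{6}\right)}$ ($W = \frac{2}{-2 + \left(\sqrt{2} \sqrt{-3} \left(3 + \sqrt{2} \sqrt{-3}\right) - 7\right)} = \frac{2}{-2 - \left(7 - \sqrt{2} i \sqrt{3} \left(3 + \sqrt{2} i \sqrt{3}\right)\right)} = \frac{2}{-2 - \left(7 - i \sqrt{6} \left(3 + i \sqrt{6}\right)\right)} = \frac{2}{-9 + i \sqrt{6} \left(3 + i \sqrt{6}\right)} \approx -0.10753 - 0.052677 i$)
$P - 14 W = \frac{1}{16} - 14 \left(- \frac{2 i}{3 \sqrt{6} + 15 i}\right) = \frac{1}{16} + \frac{28 i}{3 \sqrt{6} + 15 i}$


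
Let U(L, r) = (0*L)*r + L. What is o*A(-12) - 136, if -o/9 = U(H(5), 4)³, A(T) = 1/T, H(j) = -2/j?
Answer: -17006/125 ≈ -136.05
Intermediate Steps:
U(L, r) = L (U(L, r) = 0*r + L = 0 + L = L)
o = 72/125 (o = -9*(-2/5)³ = -9*(-2*⅕)³ = -9*(-⅖)³ = -9*(-8/125) = 72/125 ≈ 0.57600)
o*A(-12) - 136 = (72/125)/(-12) - 136 = (72/125)*(-1/12) - 136 = -6/125 - 136 = -17006/125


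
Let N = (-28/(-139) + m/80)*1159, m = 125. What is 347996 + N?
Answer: 778489861/2224 ≈ 3.5004e+5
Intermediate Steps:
N = 4546757/2224 (N = (-28/(-139) + 125/80)*1159 = (-28*(-1/139) + 125*(1/80))*1159 = (28/139 + 25/16)*1159 = (3923/2224)*1159 = 4546757/2224 ≈ 2044.4)
347996 + N = 347996 + 4546757/2224 = 778489861/2224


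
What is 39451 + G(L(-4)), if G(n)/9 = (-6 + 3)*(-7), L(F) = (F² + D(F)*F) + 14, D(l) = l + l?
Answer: 39640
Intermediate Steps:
D(l) = 2*l
L(F) = 14 + 3*F² (L(F) = (F² + (2*F)*F) + 14 = (F² + 2*F²) + 14 = 3*F² + 14 = 14 + 3*F²)
G(n) = 189 (G(n) = 9*((-6 + 3)*(-7)) = 9*(-3*(-7)) = 9*21 = 189)
39451 + G(L(-4)) = 39451 + 189 = 39640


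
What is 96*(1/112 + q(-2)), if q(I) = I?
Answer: -1338/7 ≈ -191.14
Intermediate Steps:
96*(1/112 + q(-2)) = 96*(1/112 - 2) = 96*(-223/112) = -1338/7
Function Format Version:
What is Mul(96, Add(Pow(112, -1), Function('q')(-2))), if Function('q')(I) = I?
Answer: Rational(-1338, 7) ≈ -191.14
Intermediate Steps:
Mul(96, Add(Pow(112, -1), Function('q')(-2))) = Mul(96, Add(Pow(112, -1), -2)) = Mul(96, Add(Rational(1, 112), -2)) = Mul(96, Rational(-223, 112)) = Rational(-1338, 7)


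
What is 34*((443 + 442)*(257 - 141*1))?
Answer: 3490440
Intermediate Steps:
34*((443 + 442)*(257 - 141*1)) = 34*(885*(257 - 141)) = 34*(885*116) = 34*102660 = 3490440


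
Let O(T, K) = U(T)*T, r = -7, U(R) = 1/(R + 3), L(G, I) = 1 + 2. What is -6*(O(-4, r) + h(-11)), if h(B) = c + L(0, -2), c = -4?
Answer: -18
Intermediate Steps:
L(G, I) = 3
U(R) = 1/(3 + R)
h(B) = -1 (h(B) = -4 + 3 = -1)
O(T, K) = T/(3 + T)
-6*(O(-4, r) + h(-11)) = -6*(-4/(3 - 4) - 1) = -6*(-4/(-1) - 1) = -6*(-4*(-1) - 1) = -6*(4 - 1) = -6*3 = -18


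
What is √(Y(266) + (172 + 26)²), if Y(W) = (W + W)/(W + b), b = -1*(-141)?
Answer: 4*√405894995/407 ≈ 198.00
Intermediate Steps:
b = 141
Y(W) = 2*W/(141 + W) (Y(W) = (W + W)/(W + 141) = (2*W)/(141 + W) = 2*W/(141 + W))
√(Y(266) + (172 + 26)²) = √(2*266/(141 + 266) + (172 + 26)²) = √(2*266/407 + 198²) = √(2*266*(1/407) + 39204) = √(532/407 + 39204) = √(15956560/407) = 4*√405894995/407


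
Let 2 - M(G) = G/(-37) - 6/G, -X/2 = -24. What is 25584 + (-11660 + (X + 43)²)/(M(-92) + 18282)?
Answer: 796041048542/31115025 ≈ 25584.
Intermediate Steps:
X = 48 (X = -2*(-24) = 48)
M(G) = 2 + 6/G + G/37 (M(G) = 2 - (G/(-37) - 6/G) = 2 - (G*(-1/37) - 6/G) = 2 - (-G/37 - 6/G) = 2 - (-6/G - G/37) = 2 + (6/G + G/37) = 2 + 6/G + G/37)
25584 + (-11660 + (X + 43)²)/(M(-92) + 18282) = 25584 + (-11660 + (48 + 43)²)/((2 + 6/(-92) + (1/37)*(-92)) + 18282) = 25584 + (-11660 + 91²)/((2 + 6*(-1/92) - 92/37) + 18282) = 25584 + (-11660 + 8281)/((2 - 3/46 - 92/37) + 18282) = 25584 - 3379/(-939/1702 + 18282) = 25584 - 3379/31115025/1702 = 25584 - 3379*1702/31115025 = 25584 - 5751058/31115025 = 796041048542/31115025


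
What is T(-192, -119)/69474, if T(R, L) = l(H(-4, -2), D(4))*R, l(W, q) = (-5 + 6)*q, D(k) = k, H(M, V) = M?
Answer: -128/11579 ≈ -0.011055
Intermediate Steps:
l(W, q) = q (l(W, q) = 1*q = q)
T(R, L) = 4*R
T(-192, -119)/69474 = (4*(-192))/69474 = -768*1/69474 = -128/11579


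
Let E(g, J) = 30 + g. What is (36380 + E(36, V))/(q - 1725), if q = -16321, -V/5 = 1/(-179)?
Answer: -18223/9023 ≈ -2.0196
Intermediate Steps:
V = 5/179 (V = -5/(-179) = -5*(-1/179) = 5/179 ≈ 0.027933)
(36380 + E(36, V))/(q - 1725) = (36380 + (30 + 36))/(-16321 - 1725) = (36380 + 66)/(-18046) = 36446*(-1/18046) = -18223/9023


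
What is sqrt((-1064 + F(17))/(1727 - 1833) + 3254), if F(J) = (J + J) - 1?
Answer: sqrt(36671230)/106 ≈ 57.129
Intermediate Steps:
F(J) = -1 + 2*J (F(J) = 2*J - 1 = -1 + 2*J)
sqrt((-1064 + F(17))/(1727 - 1833) + 3254) = sqrt((-1064 + (-1 + 2*17))/(1727 - 1833) + 3254) = sqrt((-1064 + (-1 + 34))/(-106) + 3254) = sqrt((-1064 + 33)*(-1/106) + 3254) = sqrt(-1031*(-1/106) + 3254) = sqrt(1031/106 + 3254) = sqrt(345955/106) = sqrt(36671230)/106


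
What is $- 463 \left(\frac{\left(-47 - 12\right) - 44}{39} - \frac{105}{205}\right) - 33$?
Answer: $\frac{2281679}{1599} \approx 1426.9$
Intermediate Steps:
$- 463 \left(\frac{\left(-47 - 12\right) - 44}{39} - \frac{105}{205}\right) - 33 = - 463 \left(\left(-59 - 44\right) \frac{1}{39} - \frac{21}{41}\right) - 33 = - 463 \left(\left(-103\right) \frac{1}{39} - \frac{21}{41}\right) - 33 = - 463 \left(- \frac{103}{39} - \frac{21}{41}\right) - 33 = \left(-463\right) \left(- \frac{5042}{1599}\right) - 33 = \frac{2334446}{1599} - 33 = \frac{2281679}{1599}$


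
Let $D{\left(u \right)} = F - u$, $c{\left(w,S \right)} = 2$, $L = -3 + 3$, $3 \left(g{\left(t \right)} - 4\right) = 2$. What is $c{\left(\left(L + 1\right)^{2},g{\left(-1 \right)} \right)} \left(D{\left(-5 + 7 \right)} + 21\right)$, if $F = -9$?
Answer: $20$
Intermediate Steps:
$g{\left(t \right)} = \frac{14}{3}$ ($g{\left(t \right)} = 4 + \frac{1}{3} \cdot 2 = 4 + \frac{2}{3} = \frac{14}{3}$)
$L = 0$
$D{\left(u \right)} = -9 - u$
$c{\left(\left(L + 1\right)^{2},g{\left(-1 \right)} \right)} \left(D{\left(-5 + 7 \right)} + 21\right) = 2 \left(\left(-9 - \left(-5 + 7\right)\right) + 21\right) = 2 \left(\left(-9 - 2\right) + 21\right) = 2 \left(-11 + 21\right) = 2 \cdot 10 = 20$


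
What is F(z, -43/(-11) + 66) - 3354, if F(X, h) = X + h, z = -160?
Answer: -37885/11 ≈ -3444.1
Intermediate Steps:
F(z, -43/(-11) + 66) - 3354 = (-160 + (-43/(-11) + 66)) - 3354 = (-160 + (-43*(-1/11) + 66)) - 3354 = (-160 + (43/11 + 66)) - 3354 = (-160 + 769/11) - 3354 = -991/11 - 3354 = -37885/11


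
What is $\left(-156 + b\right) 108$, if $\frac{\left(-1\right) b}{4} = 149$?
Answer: $-81216$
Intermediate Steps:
$b = -596$ ($b = \left(-4\right) 149 = -596$)
$\left(-156 + b\right) 108 = \left(-156 - 596\right) 108 = \left(-752\right) 108 = -81216$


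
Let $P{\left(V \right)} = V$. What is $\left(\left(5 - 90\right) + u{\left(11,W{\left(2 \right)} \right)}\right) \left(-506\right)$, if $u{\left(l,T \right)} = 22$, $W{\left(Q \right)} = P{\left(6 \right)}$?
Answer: $31878$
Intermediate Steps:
$W{\left(Q \right)} = 6$
$\left(\left(5 - 90\right) + u{\left(11,W{\left(2 \right)} \right)}\right) \left(-506\right) = \left(\left(5 - 90\right) + 22\right) \left(-506\right) = \left(-85 + 22\right) \left(-506\right) = \left(-63\right) \left(-506\right) = 31878$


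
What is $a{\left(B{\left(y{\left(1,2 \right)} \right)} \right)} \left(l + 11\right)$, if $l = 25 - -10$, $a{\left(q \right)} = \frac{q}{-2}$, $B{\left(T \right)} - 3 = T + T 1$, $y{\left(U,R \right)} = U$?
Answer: $-115$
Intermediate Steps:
$B{\left(T \right)} = 3 + 2 T$ ($B{\left(T \right)} = 3 + \left(T + T 1\right) = 3 + \left(T + T\right) = 3 + 2 T$)
$a{\left(q \right)} = - \frac{q}{2}$ ($a{\left(q \right)} = q \left(- \frac{1}{2}\right) = - \frac{q}{2}$)
$l = 35$ ($l = 25 + 10 = 35$)
$a{\left(B{\left(y{\left(1,2 \right)} \right)} \right)} \left(l + 11\right) = - \frac{3 + 2 \cdot 1}{2} \left(35 + 11\right) = - \frac{3 + 2}{2} \cdot 46 = \left(- \frac{1}{2}\right) 5 \cdot 46 = \left(- \frac{5}{2}\right) 46 = -115$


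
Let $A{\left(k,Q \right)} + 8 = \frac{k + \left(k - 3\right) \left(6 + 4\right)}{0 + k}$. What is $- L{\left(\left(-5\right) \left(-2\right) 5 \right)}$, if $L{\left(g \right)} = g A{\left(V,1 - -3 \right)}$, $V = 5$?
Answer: $150$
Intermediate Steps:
$A{\left(k,Q \right)} = -8 + \frac{-30 + 11 k}{k}$ ($A{\left(k,Q \right)} = -8 + \frac{k + \left(k - 3\right) \left(6 + 4\right)}{0 + k} = -8 + \frac{k + \left(-3 + k\right) 10}{k} = -8 + \frac{k + \left(-30 + 10 k\right)}{k} = -8 + \frac{-30 + 11 k}{k}$)
$L{\left(g \right)} = - 3 g$ ($L{\left(g \right)} = g \left(3 - \frac{30}{5}\right) = g \left(3 - 6\right) = g \left(-3\right) = - 3 g$)
$- L{\left(\left(-5\right) \left(-2\right) 5 \right)} = - \left(-3\right) \left(-5\right) \left(-2\right) 5 = - \left(-3\right) 10 \cdot 5 = - \left(-3\right) 50 = \left(-1\right) \left(-150\right) = 150$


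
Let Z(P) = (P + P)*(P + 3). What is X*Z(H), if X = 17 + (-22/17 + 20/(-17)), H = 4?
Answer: 13832/17 ≈ 813.65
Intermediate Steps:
Z(P) = 2*P*(3 + P) (Z(P) = (2*P)*(3 + P) = 2*P*(3 + P))
X = 247/17 (X = 17 + (-22*1/17 + 20*(-1/17)) = 17 + (-22/17 - 20/17) = 17 - 42/17 = 247/17 ≈ 14.529)
X*Z(H) = 247*(2*4*(3 + 4))/17 = 247*(2*4*7)/17 = (247/17)*56 = 13832/17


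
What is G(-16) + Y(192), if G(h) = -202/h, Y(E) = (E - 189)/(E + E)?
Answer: 1617/128 ≈ 12.633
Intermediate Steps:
Y(E) = (-189 + E)/(2*E) (Y(E) = (-189 + E)/((2*E)) = (-189 + E)*(1/(2*E)) = (-189 + E)/(2*E))
G(-16) + Y(192) = -202/(-16) + (1/2)*(-189 + 192)/192 = -202*(-1/16) + (1/2)*(1/192)*3 = 101/8 + 1/128 = 1617/128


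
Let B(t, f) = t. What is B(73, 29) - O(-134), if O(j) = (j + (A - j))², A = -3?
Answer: 64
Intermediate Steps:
O(j) = 9 (O(j) = (j + (-3 - j))² = (-3)² = 9)
B(73, 29) - O(-134) = 73 - 1*9 = 73 - 9 = 64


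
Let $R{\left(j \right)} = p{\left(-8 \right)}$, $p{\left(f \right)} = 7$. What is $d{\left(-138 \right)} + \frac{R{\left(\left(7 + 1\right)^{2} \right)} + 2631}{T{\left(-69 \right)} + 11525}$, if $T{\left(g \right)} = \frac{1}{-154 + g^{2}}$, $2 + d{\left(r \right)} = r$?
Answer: $- \frac{3710620687}{26547838} \approx -139.77$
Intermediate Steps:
$d{\left(r \right)} = -2 + r$
$R{\left(j \right)} = 7$
$d{\left(-138 \right)} + \frac{R{\left(\left(7 + 1\right)^{2} \right)} + 2631}{T{\left(-69 \right)} + 11525} = \left(-2 - 138\right) + \frac{7 + 2631}{\frac{1}{-154 + \left(-69\right)^{2}} + 11525} = -140 + \frac{2638}{\frac{1}{-154 + 4761} + 11525} = -140 + \frac{2638}{\frac{1}{4607} + 11525} = -140 + \frac{2638}{\frac{53095676}{4607}} = -140 + 2638 \cdot \frac{4607}{53095676} = -140 + \frac{6076633}{26547838} = - \frac{3710620687}{26547838}$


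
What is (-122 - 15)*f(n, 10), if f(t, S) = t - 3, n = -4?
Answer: 959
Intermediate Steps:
f(t, S) = -3 + t
(-122 - 15)*f(n, 10) = (-122 - 15)*(-3 - 4) = -137*(-7) = 959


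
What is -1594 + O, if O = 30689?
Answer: 29095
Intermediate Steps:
-1594 + O = -1594 + 30689 = 29095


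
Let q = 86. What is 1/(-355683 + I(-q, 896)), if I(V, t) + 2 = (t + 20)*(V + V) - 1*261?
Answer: -1/513498 ≈ -1.9474e-6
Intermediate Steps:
I(V, t) = -263 + 2*V*(20 + t) (I(V, t) = -2 + ((t + 20)*(V + V) - 1*261) = -2 + ((20 + t)*(2*V) - 261) = -2 + (2*V*(20 + t) - 261) = -2 + (-261 + 2*V*(20 + t)) = -263 + 2*V*(20 + t))
1/(-355683 + I(-q, 896)) = 1/(-355683 + (-263 + 40*(-1*86) + 2*(-1*86)*896)) = 1/(-355683 + (-263 + 40*(-86) + 2*(-86)*896)) = 1/(-355683 + (-263 - 3440 - 154112)) = 1/(-355683 - 157815) = 1/(-513498) = -1/513498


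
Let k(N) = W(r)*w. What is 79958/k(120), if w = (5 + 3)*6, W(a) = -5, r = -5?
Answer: -39979/120 ≈ -333.16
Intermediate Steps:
w = 48 (w = 8*6 = 48)
k(N) = -240 (k(N) = -5*48 = -240)
79958/k(120) = 79958/(-240) = 79958*(-1/240) = -39979/120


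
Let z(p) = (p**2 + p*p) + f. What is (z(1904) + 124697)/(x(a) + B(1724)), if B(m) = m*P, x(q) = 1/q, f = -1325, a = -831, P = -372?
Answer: -6127631124/532943569 ≈ -11.498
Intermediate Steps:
B(m) = -372*m (B(m) = m*(-372) = -372*m)
z(p) = -1325 + 2*p**2 (z(p) = (p**2 + p*p) - 1325 = (p**2 + p**2) - 1325 = 2*p**2 - 1325 = -1325 + 2*p**2)
(z(1904) + 124697)/(x(a) + B(1724)) = ((-1325 + 2*1904**2) + 124697)/(1/(-831) - 372*1724) = ((-1325 + 2*3625216) + 124697)/(-1/831 - 641328) = ((-1325 + 7250432) + 124697)/(-532943569/831) = (7249107 + 124697)*(-831/532943569) = 7373804*(-831/532943569) = -6127631124/532943569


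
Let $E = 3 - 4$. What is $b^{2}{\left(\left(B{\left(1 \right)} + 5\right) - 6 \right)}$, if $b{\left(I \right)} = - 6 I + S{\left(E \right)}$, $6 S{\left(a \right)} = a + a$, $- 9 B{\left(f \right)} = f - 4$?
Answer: $\frac{121}{9} \approx 13.444$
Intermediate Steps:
$B{\left(f \right)} = \frac{4}{9} - \frac{f}{9}$ ($B{\left(f \right)} = - \frac{f - 4}{9} = - \frac{-4 + f}{9} = \frac{4}{9} - \frac{f}{9}$)
$E = -1$ ($E = 3 - 4 = -1$)
$S{\left(a \right)} = \frac{a}{3}$ ($S{\left(a \right)} = \frac{a + a}{6} = \frac{2 a}{6} = \frac{a}{3}$)
$b{\left(I \right)} = - \frac{1}{3} - 6 I$ ($b{\left(I \right)} = - 6 I + \frac{1}{3} \left(-1\right) = - 6 I - \frac{1}{3} = - \frac{1}{3} - 6 I$)
$b^{2}{\left(\left(B{\left(1 \right)} + 5\right) - 6 \right)} = \left(- \frac{1}{3} - 6 \left(\left(\left(\frac{4}{9} - \frac{1}{9}\right) + 5\right) - 6\right)\right)^{2} = \left(- \frac{1}{3} - 6 \left(\left(\frac{1}{3} + 5\right) - 6\right)\right)^{2} = \left(- \frac{1}{3} - 6 \left(\frac{16}{3} - 6\right)\right)^{2} = \left(- \frac{1}{3} - -4\right)^{2} = \left(- \frac{1}{3} + 4\right)^{2} = \left(\frac{11}{3}\right)^{2} = \frac{121}{9}$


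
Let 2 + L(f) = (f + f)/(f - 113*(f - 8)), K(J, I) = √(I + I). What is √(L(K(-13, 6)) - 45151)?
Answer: √(-20409156 + 5057138*√3)/(2*√(113 - 28*√3)) ≈ 212.49*I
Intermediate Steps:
K(J, I) = √2*√I (K(J, I) = √(2*I) = √2*√I)
L(f) = -2 + 2*f/(904 - 112*f) (L(f) = -2 + (f + f)/(f - 113*(f - 8)) = -2 + (2*f)/(f - 113*(-8 + f)) = -2 + (2*f)/(f + (904 - 113*f)) = -2 + (2*f)/(904 - 112*f) = -2 + 2*f/(904 - 112*f))
√(L(K(-13, 6)) - 45151) = √(113*(8 - √2*√6)/(4*(-113 + 14*(√2*√6))) - 45151) = √(113*(8 - 2*√3)/(4*(-113 + 14*(2*√3))) - 45151) = √(113*(8 - 2*√3)/(4*(-113 + 28*√3)) - 45151) = √(-45151 + 113*(8 - 2*√3)/(4*(-113 + 28*√3)))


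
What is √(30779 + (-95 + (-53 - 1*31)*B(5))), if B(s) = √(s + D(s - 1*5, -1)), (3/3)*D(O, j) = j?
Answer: 2*√7629 ≈ 174.69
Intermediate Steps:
D(O, j) = j
B(s) = √(-1 + s) (B(s) = √(s - 1) = √(-1 + s))
√(30779 + (-95 + (-53 - 1*31)*B(5))) = √(30779 + (-95 + (-53 - 1*31)*√(-1 + 5))) = √(30779 + (-95 + (-53 - 31)*√4)) = √(30779 + (-95 - 84*2)) = √(30779 + (-95 - 168)) = √(30779 - 263) = √30516 = 2*√7629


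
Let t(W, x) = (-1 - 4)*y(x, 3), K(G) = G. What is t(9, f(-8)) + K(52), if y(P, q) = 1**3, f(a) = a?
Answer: 47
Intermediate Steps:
y(P, q) = 1
t(W, x) = -5 (t(W, x) = (-1 - 4)*1 = -5*1 = -5)
t(9, f(-8)) + K(52) = -5 + 52 = 47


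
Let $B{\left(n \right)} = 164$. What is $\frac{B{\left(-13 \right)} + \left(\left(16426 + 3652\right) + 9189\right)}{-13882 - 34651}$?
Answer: $- \frac{29431}{48533} \approx -0.60641$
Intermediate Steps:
$\frac{B{\left(-13 \right)} + \left(\left(16426 + 3652\right) + 9189\right)}{-13882 - 34651} = \frac{164 + \left(\left(16426 + 3652\right) + 9189\right)}{-13882 - 34651} = \frac{164 + \left(20078 + 9189\right)}{-48533} = \left(164 + 29267\right) \left(- \frac{1}{48533}\right) = 29431 \left(- \frac{1}{48533}\right) = - \frac{29431}{48533}$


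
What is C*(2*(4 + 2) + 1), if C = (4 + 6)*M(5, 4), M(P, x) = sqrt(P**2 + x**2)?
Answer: 130*sqrt(41) ≈ 832.41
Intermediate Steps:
C = 10*sqrt(41) (C = (4 + 6)*sqrt(5**2 + 4**2) = 10*sqrt(25 + 16) = 10*sqrt(41) ≈ 64.031)
C*(2*(4 + 2) + 1) = (10*sqrt(41))*(2*(4 + 2) + 1) = (10*sqrt(41))*(2*6 + 1) = (10*sqrt(41))*(12 + 1) = (10*sqrt(41))*13 = 130*sqrt(41)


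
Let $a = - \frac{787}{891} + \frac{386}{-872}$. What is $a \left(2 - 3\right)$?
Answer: $\frac{515095}{388476} \approx 1.3259$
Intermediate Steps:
$a = - \frac{515095}{388476}$ ($a = \left(-787\right) \frac{1}{891} + 386 \left(- \frac{1}{872}\right) = - \frac{787}{891} - \frac{193}{436} = - \frac{515095}{388476} \approx -1.3259$)
$a \left(2 - 3\right) = - \frac{515095 \left(2 - 3\right)}{388476} = \left(- \frac{515095}{388476}\right) \left(-1\right) = \frac{515095}{388476}$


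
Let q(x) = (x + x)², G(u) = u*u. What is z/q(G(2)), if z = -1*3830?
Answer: -1915/32 ≈ -59.844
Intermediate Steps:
G(u) = u²
z = -3830
q(x) = 4*x² (q(x) = (2*x)² = 4*x²)
z/q(G(2)) = -3830/(4*(2²)²) = -3830/(4*4²) = -3830/(4*16) = -3830/64 = -3830*1/64 = -1915/32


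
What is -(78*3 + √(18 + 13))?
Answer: -234 - √31 ≈ -239.57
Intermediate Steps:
-(78*3 + √(18 + 13)) = -(234 + √31) = -234 - √31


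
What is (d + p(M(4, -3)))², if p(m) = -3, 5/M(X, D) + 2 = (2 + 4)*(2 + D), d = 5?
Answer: 4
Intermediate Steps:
M(X, D) = 5/(10 + 6*D) (M(X, D) = 5/(-2 + (2 + 4)*(2 + D)) = 5/(-2 + 6*(2 + D)) = 5/(-2 + (12 + 6*D)) = 5/(10 + 6*D))
(d + p(M(4, -3)))² = (5 - 3)² = 2² = 4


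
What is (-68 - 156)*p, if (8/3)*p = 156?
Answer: -13104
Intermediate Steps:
p = 117/2 (p = (3/8)*156 = 117/2 ≈ 58.500)
(-68 - 156)*p = (-68 - 156)*(117/2) = -224*117/2 = -13104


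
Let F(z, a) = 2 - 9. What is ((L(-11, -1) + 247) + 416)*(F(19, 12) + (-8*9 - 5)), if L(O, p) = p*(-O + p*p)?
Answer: -54684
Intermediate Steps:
F(z, a) = -7
L(O, p) = p*(p² - O) (L(O, p) = p*(-O + p²) = p*(p² - O))
((L(-11, -1) + 247) + 416)*(F(19, 12) + (-8*9 - 5)) = ((-((-1)² - 1*(-11)) + 247) + 416)*(-7 + (-8*9 - 5)) = ((-(1 + 11) + 247) + 416)*(-7 + (-72 - 5)) = ((-1*12 + 247) + 416)*(-7 - 77) = ((-12 + 247) + 416)*(-84) = (235 + 416)*(-84) = 651*(-84) = -54684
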